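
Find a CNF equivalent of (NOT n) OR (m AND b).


Step 1: Distribute ∨ over ∧: (¬n) ∨ (m ∧ b) = ((¬n) ∨ m) ∧ ((¬n) ∨ b).

((NOT n) OR m) AND ((NOT n) OR b)


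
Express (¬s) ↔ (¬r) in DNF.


Step 1: (¬s) ↔ (¬r) is true exactly when both agree: ((¬s) ∧ (¬r)) ∨ (¬(¬s) ∧ ¬(¬r)).
Step 2: Eliminate any double negations (¬¬X = X).

((¬s) ∧ (¬r)) ∨ (s ∧ r)


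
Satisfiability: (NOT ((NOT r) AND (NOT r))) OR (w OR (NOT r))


Search for a satisfying assignment over {r, w}.
Try r=F, w=F: the formula evaluates to T.
A satisfying assignment exists.

Satisfiable.


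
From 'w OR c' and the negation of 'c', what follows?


Disjunctive syllogism: from (P ∨ Q) and ¬P, infer Q.
One disjunct, 'c', is ruled out; the other must hold.

w


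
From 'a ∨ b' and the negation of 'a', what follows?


Disjunctive syllogism: from (P ∨ Q) and ¬P, infer Q.
One disjunct, 'a', is ruled out; the other must hold.

b


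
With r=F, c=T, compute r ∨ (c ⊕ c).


Substitute r=F, c=T:
c ⊕ c = T ⊕ T = F
r ∨ (c ⊕ c) = F ∨ F = F

F


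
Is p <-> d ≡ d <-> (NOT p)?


Compare truth tables:
d | p | φ | ψ
-------------
F | F | T | F
T | F | F | T
F | T | F | T
T | T | T | F
They differ at row 1 (d=F, p=F): φ=T but ψ=F.

No, they are not logically equivalent.


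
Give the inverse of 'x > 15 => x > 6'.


The inverse of (P → Q) is (¬P → ¬Q). It is equivalent to the converse, not to the original.
Here P = 'x > 15' and Q = 'x > 6'.

If not (x > 15), then not (x > 6).


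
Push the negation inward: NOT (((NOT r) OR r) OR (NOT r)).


De Morgan: the negation of a disjunction is the conjunction of the negations.
Distribute NOT across OR, flipping it to AND, and negate each literal.

(r AND (NOT r)) AND r


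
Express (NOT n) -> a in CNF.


Step 1: Rewrite (¬n) → a as ¬(¬n) ∨ a.
Step 2: Eliminate any double negations (¬¬X = X).

n OR a


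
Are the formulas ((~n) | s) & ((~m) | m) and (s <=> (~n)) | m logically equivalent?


Compare truth tables:
m | n | s | φ | ψ
-----------------
False | False | False | True | False
True | False | False | True | True
False | True | False | False | True
True | True | False | False | True
False | False | True | True | True
True | False | True | True | True
False | True | True | True | False
True | True | True | True | True
They differ at row 1 (m=False, n=False, s=False): φ=True but ψ=False.

No, they are not logically equivalent.


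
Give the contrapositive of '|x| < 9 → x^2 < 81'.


The contrapositive of (P → Q) is (¬Q → ¬P); it is logically equivalent to the original.
Here P = '|x| < 9' and Q = 'x^2 < 81'.

If not (x^2 < 81), then not (|x| < 9).


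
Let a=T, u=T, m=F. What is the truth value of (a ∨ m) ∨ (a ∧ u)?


Substitute a=T, u=T, m=F:
a ∨ m = T ∨ F = T
a ∧ u = T ∧ T = T
(a ∨ m) ∨ (a ∧ u) = T ∨ T = T

T


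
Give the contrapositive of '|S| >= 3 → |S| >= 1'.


The contrapositive of (P → Q) is (¬Q → ¬P); it is logically equivalent to the original.
Here P = '|S| >= 3' and Q = '|S| >= 1'.

If not (|S| >= 1), then not (|S| >= 3).


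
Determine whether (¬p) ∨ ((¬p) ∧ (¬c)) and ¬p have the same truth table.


Compare truth tables:
c | p | φ | ψ
-------------
F | F | T | T
T | F | T | T
F | T | F | F
T | T | F | F
The columns φ and ψ agree on every row.

Yes, they are logically equivalent.


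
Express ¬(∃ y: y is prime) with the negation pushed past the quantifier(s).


¬(∀ x: φ) = ∃ x: ¬φ, and ¬(∃ x: φ) = ∀ x: ¬φ.
Apply to the existential statement.

∀ y: ¬(y is prime)


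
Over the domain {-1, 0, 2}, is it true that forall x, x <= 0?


Evaluate the predicate on each element: -1:True, 0:True, 2:False.
Counterexample x = 2 fails the predicate.

False


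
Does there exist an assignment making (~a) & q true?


Search for a satisfying assignment over {a, q}.
Try a=False, q=True: the formula evaluates to True.
A satisfying assignment exists.

Satisfiable.


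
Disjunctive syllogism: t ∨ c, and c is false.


Disjunctive syllogism: from (P ∨ Q) and ¬P, infer Q.
One disjunct, 'c', is ruled out; the other must hold.

t


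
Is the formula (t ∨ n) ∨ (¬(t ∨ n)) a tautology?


Build the truth table over {n, t}:
n | t | φ
---------
F | F | T
T | F | T
F | T | T
T | T | T
Every row evaluates to true.

Yes, it is a tautology.


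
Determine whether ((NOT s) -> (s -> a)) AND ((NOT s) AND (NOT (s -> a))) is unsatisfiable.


Truth table over {a, s}:
a | s | φ
---------
F | F | F
T | F | F
F | T | F
T | T | F
Every row is false.

Yes, it is a contradiction.


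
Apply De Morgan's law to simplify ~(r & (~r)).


De Morgan: the negation of a conjunction is the disjunction of the negations.
Distribute ~ across &, flipping it to |, and negate each literal.

(~r) | r


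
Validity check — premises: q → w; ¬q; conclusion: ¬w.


This is denying the antecedent (fallacy). There exist truth assignments where the premises are all true but the conclusion is false.

Invalid.


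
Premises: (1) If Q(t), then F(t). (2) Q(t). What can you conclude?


Modus ponens: from (P → Q) and P, infer Q.
P = 'Q(t)' is asserted, and P → Q holds, so Q follows.

F(t).


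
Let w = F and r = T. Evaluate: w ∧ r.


Conjunction is true only when both operands are true.
Substitute: w=F, r=T.
F ∧ T evaluates to F.

F


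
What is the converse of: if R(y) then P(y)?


The converse of (P → Q) is (Q → P). It is not in general equivalent to the original.
Here P = 'R(y)' and Q = 'P(y)'.

If P(y), then R(y).


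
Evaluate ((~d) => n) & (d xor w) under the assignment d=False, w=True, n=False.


Substitute d=False, w=True, n=False:
~d = True
(~d) => n = True => False = False
d xor w = False xor True = True
((~d) => n) & (d xor w) = False & True = False

False


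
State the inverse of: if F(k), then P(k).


The inverse of (P → Q) is (¬P → ¬Q). It is equivalent to the converse, not to the original.
Here P = 'F(k)' and Q = 'P(k)'.

If not (F(k)), then not (P(k)).


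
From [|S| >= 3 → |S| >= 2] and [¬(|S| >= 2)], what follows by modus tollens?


Modus tollens: from (P → Q) and ¬Q, infer ¬P.
Q = '|S| >= 2' is denied; since P → Q, P must also fail.

Not (|S| >= 3).


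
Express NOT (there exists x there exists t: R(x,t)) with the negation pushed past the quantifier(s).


Negation flips each quantifier (∀↔∃) and negates the inner predicate.
¬(there exists x there exists t: φ) = for all x for all t: ¬φ.

for all x for all t: NOT(R(x,t))


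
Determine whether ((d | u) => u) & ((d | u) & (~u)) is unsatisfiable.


Truth table over {d, u}:
d | u | φ
---------
False | False | False
True | False | False
False | True | False
True | True | False
Every row is false.

Yes, it is a contradiction.


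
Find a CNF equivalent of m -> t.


Step 1: Rewrite m → t as ¬m ∨ t.

(NOT m) OR t


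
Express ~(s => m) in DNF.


Step 1: Rewrite implication then negate: ¬(¬s ∨ m) = s ∧ ¬m.

s & (~m)


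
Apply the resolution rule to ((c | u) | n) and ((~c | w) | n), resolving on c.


The clauses contain complementary literals c and ~c.
Resolution eliminates this pair and disjoins the remaining literals (merging duplicates).

((u | n) | w)


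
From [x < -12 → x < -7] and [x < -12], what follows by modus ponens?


Modus ponens: from (P → Q) and P, infer Q.
P = 'x < -12' is asserted, and P → Q holds, so Q follows.

x < -7.


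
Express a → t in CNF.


Step 1: Rewrite a → t as ¬a ∨ t.

(¬a) ∨ t


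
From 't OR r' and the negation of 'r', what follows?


Disjunctive syllogism: from (P ∨ Q) and ¬P, infer Q.
One disjunct, 'r', is ruled out; the other must hold.

t


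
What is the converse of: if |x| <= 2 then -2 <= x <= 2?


The converse of (P → Q) is (Q → P). It is not in general equivalent to the original.
Here P = '|x| <= 2' and Q = '-2 <= x <= 2'.

If -2 <= x <= 2, then |x| <= 2.


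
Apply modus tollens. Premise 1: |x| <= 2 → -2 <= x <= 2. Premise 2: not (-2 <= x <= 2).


Modus tollens: from (P → Q) and ¬Q, infer ¬P.
Q = '-2 <= x <= 2' is denied; since P → Q, P must also fail.

Not (|x| <= 2).


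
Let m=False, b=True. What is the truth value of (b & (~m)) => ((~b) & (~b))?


Substitute m=False, b=True:
~m = True
b & (~m) = True & True = True
~b = False
~b = False
(~b) & (~b) = False & False = False
(b & (~m)) => ((~b) & (~b)) = True => False = False

False


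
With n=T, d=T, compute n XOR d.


Substitute n=T, d=T:
n XOR d = T XOR T = F

F


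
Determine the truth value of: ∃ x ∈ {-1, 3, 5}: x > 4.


Evaluate the predicate on each element: -1:F, 3:F, 5:T.
Witness x = 5 satisfies the predicate.

T


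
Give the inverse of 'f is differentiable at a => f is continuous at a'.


The inverse of (P → Q) is (¬P → ¬Q). It is equivalent to the converse, not to the original.
Here P = 'f is differentiable at a' and Q = 'f is continuous at a'.

If not (f is differentiable at a), then not (f is continuous at a).


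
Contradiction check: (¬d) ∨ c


Truth table over {c, d}:
c | d | φ
---------
F | F | T
T | F | T
F | T | F
T | T | T
Satisfying assignment at row 1: c=F, d=F gives T.

No, it is not a contradiction.


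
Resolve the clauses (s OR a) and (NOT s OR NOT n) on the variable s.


The clauses contain complementary literals s and NOTs.
Resolution eliminates this pair and disjoins the remaining literals (merging duplicates).

(a OR NOT n)


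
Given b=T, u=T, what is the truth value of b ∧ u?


Conjunction is true only when both operands are true.
Substitute: b=T, u=T.
T ∧ T evaluates to T.

T


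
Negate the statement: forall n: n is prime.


¬(forall x: φ) = exists x: ¬φ, and ¬(exists x: φ) = forall x: ¬φ.
Apply to the universal statement.

exists n: ~(n is prime)


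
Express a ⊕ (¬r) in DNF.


Step 1: a ⊕ (¬r) is true exactly when they disagree: (a ∧ ¬(¬r)) ∨ (¬a ∧ (¬r)).
Step 2: Eliminate any double negations (¬¬X = X).

(a ∧ r) ∨ ((¬a) ∧ (¬r))


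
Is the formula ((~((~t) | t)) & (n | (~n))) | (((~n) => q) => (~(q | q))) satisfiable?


Search for a satisfying assignment over {n, q, t}.
Try n=False, q=False, t=False: the formula evaluates to True.
A satisfying assignment exists.

Satisfiable.


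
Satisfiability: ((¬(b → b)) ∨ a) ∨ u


Search for a satisfying assignment over {a, b, u}.
Try a=T, b=F, u=F: the formula evaluates to T.
A satisfying assignment exists.

Satisfiable.


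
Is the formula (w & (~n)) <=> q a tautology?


Build the truth table over {n, q, w}:
n | q | w | φ
-------------
False | False | False | True
True | False | False | True
False | True | False | False
True | True | False | False
False | False | True | False
True | False | True | True
False | True | True | True
True | True | True | False
Counterexample at row 3: with n=False, q=True, w=False, the formula is False.

No, it is not a tautology.


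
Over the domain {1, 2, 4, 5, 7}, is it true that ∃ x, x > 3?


Evaluate the predicate on each element: 1:F, 2:F, 4:T, 5:T, 7:T.
Witness x = 4 satisfies the predicate.

T


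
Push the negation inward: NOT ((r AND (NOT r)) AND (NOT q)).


De Morgan: the negation of a conjunction is the disjunction of the negations.
Distribute NOT across AND, flipping it to OR, and negate each literal.

((NOT r) OR r) OR q


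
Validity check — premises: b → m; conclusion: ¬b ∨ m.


This matches the form of material implication: the conclusion follows in every model of the premises.

Valid.


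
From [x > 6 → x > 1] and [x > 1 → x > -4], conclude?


Hypothetical syllogism: from (P → Q) and (Q → R), infer (P → R).
Chain the two implications through the shared middle term 'x > 1'.

x > 6 → x > -4


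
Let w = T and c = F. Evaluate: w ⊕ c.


Exclusive or is true when exactly one operand is true.
Substitute: w=T, c=F.
T ⊕ F evaluates to T.

T


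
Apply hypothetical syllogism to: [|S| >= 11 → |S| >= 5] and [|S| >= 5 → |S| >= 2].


Hypothetical syllogism: from (P → Q) and (Q → R), infer (P → R).
Chain the two implications through the shared middle term '|S| >= 5'.

|S| >= 11 → |S| >= 2


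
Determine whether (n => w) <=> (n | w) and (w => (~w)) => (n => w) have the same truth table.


Compare truth tables:
n | w | φ | ψ
-------------
False | False | False | True
True | False | False | False
False | True | True | True
True | True | True | True
They differ at row 1 (n=False, w=False): φ=False but ψ=True.

No, they are not logically equivalent.


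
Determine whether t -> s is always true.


Build the truth table over {s, t}:
s | t | φ
---------
F | F | T
T | F | T
F | T | F
T | T | T
Counterexample at row 3: with s=F, t=T, the formula is F.

No, it is not a tautology.


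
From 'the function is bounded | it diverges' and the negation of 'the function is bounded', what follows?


Disjunctive syllogism: from (P ∨ Q) and ¬P, infer Q.
One disjunct, 'the function is bounded', is ruled out; the other must hold.

it diverges


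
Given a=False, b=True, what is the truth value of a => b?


Implication is false only when antecedent is true and consequent is false.
Substitute: a=False, b=True.
False => True evaluates to True.

True


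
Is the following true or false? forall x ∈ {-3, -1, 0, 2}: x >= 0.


Evaluate the predicate on each element: -3:False, -1:False, 0:True, 2:True.
Counterexample x = -3 fails the predicate.

False


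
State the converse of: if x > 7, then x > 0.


The converse of (P → Q) is (Q → P). It is not in general equivalent to the original.
Here P = 'x > 7' and Q = 'x > 0'.

If x > 0, then x > 7.


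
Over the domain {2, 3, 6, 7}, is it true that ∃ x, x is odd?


Evaluate the predicate on each element: 2:F, 3:T, 6:F, 7:T.
Witness x = 3 satisfies the predicate.

T


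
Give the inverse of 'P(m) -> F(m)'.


The inverse of (P → Q) is (¬P → ¬Q). It is equivalent to the converse, not to the original.
Here P = 'P(m)' and Q = 'F(m)'.

If not (P(m)), then not (F(m)).


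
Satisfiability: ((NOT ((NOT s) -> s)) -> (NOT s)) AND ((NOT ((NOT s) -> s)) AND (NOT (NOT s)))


Check all 2 assignments over {s}:
s | φ
-----
F | F
T | F
No assignment makes the formula true.

Unsatisfiable.


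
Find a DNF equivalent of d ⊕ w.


Step 1: d ⊕ w is true exactly when they disagree: (d ∧ ¬w) ∨ (¬d ∧ w).

(d ∧ (¬w)) ∨ ((¬d) ∧ w)


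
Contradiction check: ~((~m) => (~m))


Truth table over {m}:
m | φ
-----
False | False
True | False
Every row is false.

Yes, it is a contradiction.


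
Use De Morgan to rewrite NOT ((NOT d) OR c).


De Morgan: the negation of a disjunction is the conjunction of the negations.
Distribute NOT across OR, flipping it to AND, and negate each literal.

d AND (NOT c)


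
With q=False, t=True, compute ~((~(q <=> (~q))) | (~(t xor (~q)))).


Substitute q=False, t=True:
~q = True
q <=> (~q) = False <=> True = False
~(q <=> (~q)) = True
~q = True
t xor (~q) = True xor True = False
~(t xor (~q)) = True
(~(q <=> (~q))) | (~(t xor (~q))) = True | True = True
~((~(q <=> (~q))) | (~(t xor (~q)))) = False

False


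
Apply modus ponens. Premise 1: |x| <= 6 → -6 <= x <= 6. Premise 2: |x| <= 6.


Modus ponens: from (P → Q) and P, infer Q.
P = '|x| <= 6' is asserted, and P → Q holds, so Q follows.

-6 <= x <= 6.


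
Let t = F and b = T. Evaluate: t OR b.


Disjunction is false only when both operands are false.
Substitute: t=F, b=T.
F OR T evaluates to T.

T


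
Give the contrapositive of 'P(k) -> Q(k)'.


The contrapositive of (P → Q) is (¬Q → ¬P); it is logically equivalent to the original.
Here P = 'P(k)' and Q = 'Q(k)'.

If not (Q(k)), then not (P(k)).


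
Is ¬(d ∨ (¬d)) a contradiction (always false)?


Truth table over {d}:
d | φ
-----
F | F
T | F
Every row is false.

Yes, it is a contradiction.


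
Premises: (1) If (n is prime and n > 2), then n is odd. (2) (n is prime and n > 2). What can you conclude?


Modus ponens: from (P → Q) and P, infer Q.
P = '(n is prime and n > 2)' is asserted, and P → Q holds, so Q follows.

n is odd.


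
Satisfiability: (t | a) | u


Search for a satisfying assignment over {a, t, u}.
Try a=True, t=False, u=False: the formula evaluates to True.
A satisfying assignment exists.

Satisfiable.


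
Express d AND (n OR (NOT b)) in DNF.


Step 1: Distribute ∧ over ∨: d ∧ (n ∨ (¬b)) = (d ∧ n) ∨ (d ∧ (¬b)).

(d AND n) OR (d AND (NOT b))


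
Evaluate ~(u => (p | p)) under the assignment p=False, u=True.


Substitute p=False, u=True:
p | p = False | False = False
u => (p | p) = True => False = False
~(u => (p | p)) = True

True


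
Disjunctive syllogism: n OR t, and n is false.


Disjunctive syllogism: from (P ∨ Q) and ¬P, infer Q.
One disjunct, 'n', is ruled out; the other must hold.

t


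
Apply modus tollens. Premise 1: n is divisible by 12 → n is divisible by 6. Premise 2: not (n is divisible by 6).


Modus tollens: from (P → Q) and ¬Q, infer ¬P.
Q = 'n is divisible by 6' is denied; since P → Q, P must also fail.

Not (n is divisible by 12).


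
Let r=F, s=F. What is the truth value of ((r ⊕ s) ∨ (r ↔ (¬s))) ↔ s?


Substitute r=F, s=F:
r ⊕ s = F ⊕ F = F
¬s = T
r ↔ (¬s) = F ↔ T = F
(r ⊕ s) ∨ (r ↔ (¬s)) = F ∨ F = F
((r ⊕ s) ∨ (r ↔ (¬s))) ↔ s = F ↔ F = T

T


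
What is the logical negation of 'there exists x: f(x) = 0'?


¬(for all x: φ) = there exists x: ¬φ, and ¬(there exists x: φ) = for all x: ¬φ.
Apply to the existential statement.

for all x: NOT(f(x) = 0)


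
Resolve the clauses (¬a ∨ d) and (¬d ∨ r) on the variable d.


The clauses contain complementary literals d and ¬d.
Resolution eliminates this pair and disjoins the remaining literals (merging duplicates).

(¬a ∨ r)


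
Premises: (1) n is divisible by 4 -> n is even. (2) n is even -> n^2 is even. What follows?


Hypothetical syllogism: from (P → Q) and (Q → R), infer (P → R).
Chain the two implications through the shared middle term 'n is even'.

n is divisible by 4 -> n^2 is even


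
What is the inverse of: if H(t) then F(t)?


The inverse of (P → Q) is (¬P → ¬Q). It is equivalent to the converse, not to the original.
Here P = 'H(t)' and Q = 'F(t)'.

If not (H(t)), then not (F(t)).


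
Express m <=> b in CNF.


Step 1: Rewrite m ↔ b as (m → b) ∧ (b → m).
Step 2: Rewrite each implication as a disjunction.

((~m) | b) & ((~b) | m)


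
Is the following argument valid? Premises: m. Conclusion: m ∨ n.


This matches the form of disjunction introduction: the conclusion follows in every model of the premises.

Valid.


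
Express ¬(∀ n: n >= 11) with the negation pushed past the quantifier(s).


¬(∀ x: φ) = ∃ x: ¬φ, and ¬(∃ x: φ) = ∀ x: ¬φ.
Apply to the universal statement.

∃ n: ¬(n >= 11)


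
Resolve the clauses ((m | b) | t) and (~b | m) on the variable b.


The clauses contain complementary literals b and ~b.
Resolution eliminates this pair and disjoins the remaining literals (merging duplicates).

(t | m)


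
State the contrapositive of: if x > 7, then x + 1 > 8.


The contrapositive of (P → Q) is (¬Q → ¬P); it is logically equivalent to the original.
Here P = 'x > 7' and Q = 'x + 1 > 8'.

If not (x + 1 > 8), then not (x > 7).


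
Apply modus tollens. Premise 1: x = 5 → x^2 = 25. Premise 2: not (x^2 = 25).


Modus tollens: from (P → Q) and ¬Q, infer ¬P.
Q = 'x^2 = 25' is denied; since P → Q, P must also fail.

Not (x = 5).


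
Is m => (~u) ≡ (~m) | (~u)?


Compare truth tables:
m | u | φ | ψ
-------------
False | False | True | True
True | False | True | True
False | True | True | True
True | True | False | False
The columns φ and ψ agree on every row.

Yes, they are logically equivalent.


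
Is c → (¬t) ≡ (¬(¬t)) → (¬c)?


Compare truth tables:
c | t | φ | ψ
-------------
F | F | T | T
T | F | T | T
F | T | T | T
T | T | F | F
The columns φ and ψ agree on every row.

Yes, they are logically equivalent.


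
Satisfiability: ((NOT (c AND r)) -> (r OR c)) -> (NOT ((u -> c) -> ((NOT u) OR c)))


Search for a satisfying assignment over {c, r, u}.
Try c=F, r=F, u=F: the formula evaluates to T.
A satisfying assignment exists.

Satisfiable.


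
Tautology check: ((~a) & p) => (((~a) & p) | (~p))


Build the truth table over {a, p}:
a | p | φ
---------
False | False | True
True | False | True
False | True | True
True | True | True
Every row evaluates to true.

Yes, it is a tautology.


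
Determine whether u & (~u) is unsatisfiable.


Truth table over {u}:
u | φ
-----
False | False
True | False
Every row is false.

Yes, it is a contradiction.


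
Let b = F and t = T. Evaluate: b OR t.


Disjunction is false only when both operands are false.
Substitute: b=F, t=T.
F OR T evaluates to T.

T


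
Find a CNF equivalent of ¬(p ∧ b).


Step 1: Apply De Morgan: ¬(p ∧ b) = ¬p ∨ ¬b.

(¬p) ∨ (¬b)


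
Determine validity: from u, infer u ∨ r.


This matches the form of disjunction introduction: the conclusion follows in every model of the premises.

Valid.


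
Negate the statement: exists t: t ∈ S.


¬(forall x: φ) = exists x: ¬φ, and ¬(exists x: φ) = forall x: ¬φ.
Apply to the existential statement.

forall t: ~(t ∈ S)


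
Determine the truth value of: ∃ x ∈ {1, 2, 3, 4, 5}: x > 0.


Evaluate the predicate on each element: 1:T, 2:T, 3:T, 4:T, 5:T.
Witness x = 1 satisfies the predicate.

T


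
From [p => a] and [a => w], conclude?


Hypothetical syllogism: from (P → Q) and (Q → R), infer (P → R).
Chain the two implications through the shared middle term 'a'.

p => w


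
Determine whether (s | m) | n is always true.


Build the truth table over {m, n, s}:
m | n | s | φ
-------------
False | False | False | False
True | False | False | True
False | True | False | True
True | True | False | True
False | False | True | True
True | False | True | True
False | True | True | True
True | True | True | True
Counterexample at row 1: with m=False, n=False, s=False, the formula is False.

No, it is not a tautology.


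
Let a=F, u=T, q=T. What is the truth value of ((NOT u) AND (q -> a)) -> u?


Substitute a=F, u=T, q=T:
NOT u = F
q -> a = T -> F = F
(NOT u) AND (q -> a) = F AND F = F
((NOT u) AND (q -> a)) -> u = F -> T = T

T


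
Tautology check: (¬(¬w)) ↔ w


Build the truth table over {w}:
w | φ
-----
F | T
T | T
Every row evaluates to true.

Yes, it is a tautology.


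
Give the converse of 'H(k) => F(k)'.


The converse of (P → Q) is (Q → P). It is not in general equivalent to the original.
Here P = 'H(k)' and Q = 'F(k)'.

If F(k), then H(k).


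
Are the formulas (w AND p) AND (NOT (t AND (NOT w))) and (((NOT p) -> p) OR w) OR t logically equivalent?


Compare truth tables:
p | t | w | φ | ψ
-----------------
F | F | F | F | F
T | F | F | F | T
F | T | F | F | T
T | T | F | F | T
F | F | T | F | T
T | F | T | T | T
F | T | T | F | T
T | T | T | T | T
They differ at row 2 (p=T, t=F, w=F): φ=F but ψ=T.

No, they are not logically equivalent.


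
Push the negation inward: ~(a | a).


De Morgan: the negation of a disjunction is the conjunction of the negations.
Distribute ~ across |, flipping it to &, and negate each literal.

(~a) & (~a)


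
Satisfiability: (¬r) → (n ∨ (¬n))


Search for a satisfying assignment over {n, r}.
Try n=F, r=F: the formula evaluates to T.
A satisfying assignment exists.

Satisfiable.


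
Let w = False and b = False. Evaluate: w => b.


Implication is false only when antecedent is true and consequent is false.
Substitute: w=False, b=False.
False => False evaluates to True.

True


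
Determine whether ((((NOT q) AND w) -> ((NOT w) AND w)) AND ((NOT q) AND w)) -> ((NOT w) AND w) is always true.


Build the truth table over {q, w}:
q | w | φ
---------
F | F | T
T | F | T
F | T | T
T | T | T
Every row evaluates to true.

Yes, it is a tautology.


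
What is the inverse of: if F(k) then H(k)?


The inverse of (P → Q) is (¬P → ¬Q). It is equivalent to the converse, not to the original.
Here P = 'F(k)' and Q = 'H(k)'.

If not (F(k)), then not (H(k)).


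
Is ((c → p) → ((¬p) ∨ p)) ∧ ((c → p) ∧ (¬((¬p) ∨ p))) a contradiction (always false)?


Truth table over {c, p}:
c | p | φ
---------
F | F | F
T | F | F
F | T | F
T | T | F
Every row is false.

Yes, it is a contradiction.


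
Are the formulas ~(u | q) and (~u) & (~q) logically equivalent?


Compare truth tables:
q | u | φ | ψ
-------------
False | False | True | True
True | False | False | False
False | True | False | False
True | True | False | False
The columns φ and ψ agree on every row.

Yes, they are logically equivalent.


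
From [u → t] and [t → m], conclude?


Hypothetical syllogism: from (P → Q) and (Q → R), infer (P → R).
Chain the two implications through the shared middle term 't'.

u → m


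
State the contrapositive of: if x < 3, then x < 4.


The contrapositive of (P → Q) is (¬Q → ¬P); it is logically equivalent to the original.
Here P = 'x < 3' and Q = 'x < 4'.

If not (x < 4), then not (x < 3).


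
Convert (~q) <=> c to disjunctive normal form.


Step 1: (¬q) ↔ c is true exactly when both agree: ((¬q) ∧ c) ∨ (¬(¬q) ∧ ¬c).
Step 2: Eliminate any double negations (¬¬X = X).

((~q) & c) | (q & (~c))


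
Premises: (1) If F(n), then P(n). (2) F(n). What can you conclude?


Modus ponens: from (P → Q) and P, infer Q.
P = 'F(n)' is asserted, and P → Q holds, so Q follows.

P(n).


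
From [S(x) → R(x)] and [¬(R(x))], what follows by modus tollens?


Modus tollens: from (P → Q) and ¬Q, infer ¬P.
Q = 'R(x)' is denied; since P → Q, P must also fail.

Not (S(x)).


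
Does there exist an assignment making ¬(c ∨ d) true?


Search for a satisfying assignment over {c, d}.
Try c=F, d=F: the formula evaluates to T.
A satisfying assignment exists.

Satisfiable.


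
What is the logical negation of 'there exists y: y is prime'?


¬(for all x: φ) = there exists x: ¬φ, and ¬(there exists x: φ) = for all x: ¬φ.
Apply to the existential statement.

for all y: NOT(y is prime)


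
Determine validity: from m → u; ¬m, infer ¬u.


This is denying the antecedent (fallacy). There exist truth assignments where the premises are all true but the conclusion is false.

Invalid.


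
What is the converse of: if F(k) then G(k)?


The converse of (P → Q) is (Q → P). It is not in general equivalent to the original.
Here P = 'F(k)' and Q = 'G(k)'.

If G(k), then F(k).


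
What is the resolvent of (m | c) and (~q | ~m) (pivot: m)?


The clauses contain complementary literals m and ~m.
Resolution eliminates this pair and disjoins the remaining literals (merging duplicates).

(c | ~q)


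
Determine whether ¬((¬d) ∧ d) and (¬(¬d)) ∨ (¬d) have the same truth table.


Compare truth tables:
d | φ | ψ
---------
F | T | T
T | T | T
The columns φ and ψ agree on every row.

Yes, they are logically equivalent.


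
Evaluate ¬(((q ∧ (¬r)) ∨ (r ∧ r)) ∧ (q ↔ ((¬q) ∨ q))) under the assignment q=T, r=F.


Substitute q=T, r=F:
¬r = T
q ∧ (¬r) = T ∧ T = T
r ∧ r = F ∧ F = F
(q ∧ (¬r)) ∨ (r ∧ r) = T ∨ F = T
¬q = F
(¬q) ∨ q = F ∨ T = T
q ↔ ((¬q) ∨ q) = T ↔ T = T
((q ∧ (¬r)) ∨ (r ∧ r)) ∧ (q ↔ ((¬q) ∨ q)) = T ∧ T = T
¬(((q ∧ (¬r)) ∨ (r ∧ r)) ∧ (q ↔ ((¬q) ∨ q))) = F

F


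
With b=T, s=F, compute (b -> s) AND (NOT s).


Substitute b=T, s=F:
b -> s = T -> F = F
NOT s = T
(b -> s) AND (NOT s) = F AND T = F

F


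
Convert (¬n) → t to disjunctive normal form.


Step 1: Rewrite (¬n) → t as ¬(¬n) ∨ t.
Step 2: Eliminate any double negations (¬¬X = X).

n ∨ t


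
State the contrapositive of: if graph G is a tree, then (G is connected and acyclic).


The contrapositive of (P → Q) is (¬Q → ¬P); it is logically equivalent to the original.
Here P = 'graph G is a tree' and Q = '(G is connected and acyclic)'.

If not ((G is connected and acyclic)), then not (graph G is a tree).


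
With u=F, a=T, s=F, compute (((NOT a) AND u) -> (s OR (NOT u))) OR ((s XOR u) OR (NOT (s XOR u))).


Substitute u=F, a=T, s=F:
NOT a = F
(NOT a) AND u = F AND F = F
NOT u = T
s OR (NOT u) = F OR T = T
((NOT a) AND u) -> (s OR (NOT u)) = F -> T = T
s XOR u = F XOR F = F
s XOR u = F XOR F = F
NOT (s XOR u) = T
(s XOR u) OR (NOT (s XOR u)) = F OR T = T
(((NOT a) AND u) -> (s OR (NOT u))) OR ((s XOR u) OR (NOT (s XOR u))) = T OR T = T

T


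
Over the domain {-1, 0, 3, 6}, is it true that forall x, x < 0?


Evaluate the predicate on each element: -1:True, 0:False, 3:False, 6:False.
Counterexample x = 0 fails the predicate.

False


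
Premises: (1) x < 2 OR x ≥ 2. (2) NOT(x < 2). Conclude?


Disjunctive syllogism: from (P ∨ Q) and ¬P, infer Q.
One disjunct, 'x < 2', is ruled out; the other must hold.

x ≥ 2


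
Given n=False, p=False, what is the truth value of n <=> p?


Biconditional is true when both operands have the same truth value.
Substitute: n=False, p=False.
False <=> False evaluates to True.

True


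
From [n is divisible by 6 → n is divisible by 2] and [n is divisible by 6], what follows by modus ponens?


Modus ponens: from (P → Q) and P, infer Q.
P = 'n is divisible by 6' is asserted, and P → Q holds, so Q follows.

n is divisible by 2.


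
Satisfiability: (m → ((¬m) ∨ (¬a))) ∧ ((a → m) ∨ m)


Search for a satisfying assignment over {a, m}.
Try a=F, m=F: the formula evaluates to T.
A satisfying assignment exists.

Satisfiable.


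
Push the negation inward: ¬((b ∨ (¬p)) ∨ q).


De Morgan: the negation of a disjunction is the conjunction of the negations.
Distribute ¬ across ∨, flipping it to ∧, and negate each literal.

((¬b) ∧ p) ∧ (¬q)


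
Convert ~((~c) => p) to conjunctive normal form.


Step 1: Rewrite (¬c) → p as ¬(¬c) ∨ p.
Step 2: Negate: ¬(¬(¬c) ∨ p) = (¬c) ∧ ¬p (De Morgan + double negation).

(~c) & (~p)


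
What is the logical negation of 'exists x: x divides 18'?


¬(forall x: φ) = exists x: ¬φ, and ¬(exists x: φ) = forall x: ¬φ.
Apply to the existential statement.

forall x: ~(x divides 18)


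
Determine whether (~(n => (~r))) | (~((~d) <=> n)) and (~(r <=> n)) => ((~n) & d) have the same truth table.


Compare truth tables:
d | n | r | φ | ψ
-----------------
False | False | False | True | True
True | False | False | False | True
False | True | False | False | False
True | True | False | True | False
False | False | True | True | False
True | False | True | False | True
False | True | True | True | True
True | True | True | True | True
They differ at row 2 (d=True, n=False, r=False): φ=False but ψ=True.

No, they are not logically equivalent.


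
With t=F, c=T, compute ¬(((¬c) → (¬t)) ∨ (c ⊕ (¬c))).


Substitute t=F, c=T:
¬c = F
¬t = T
(¬c) → (¬t) = F → T = T
¬c = F
c ⊕ (¬c) = T ⊕ F = T
((¬c) → (¬t)) ∨ (c ⊕ (¬c)) = T ∨ T = T
¬(((¬c) → (¬t)) ∨ (c ⊕ (¬c))) = F

F


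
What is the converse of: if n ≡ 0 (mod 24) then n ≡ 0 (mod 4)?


The converse of (P → Q) is (Q → P). It is not in general equivalent to the original.
Here P = 'n ≡ 0 (mod 24)' and Q = 'n ≡ 0 (mod 4)'.

If n ≡ 0 (mod 4), then n ≡ 0 (mod 24).


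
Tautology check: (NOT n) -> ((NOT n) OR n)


Build the truth table over {n}:
n | φ
-----
F | T
T | T
Every row evaluates to true.

Yes, it is a tautology.


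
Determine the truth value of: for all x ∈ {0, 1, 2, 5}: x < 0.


Evaluate the predicate on each element: 0:F, 1:F, 2:F, 5:F.
Counterexample x = 0 fails the predicate.

F


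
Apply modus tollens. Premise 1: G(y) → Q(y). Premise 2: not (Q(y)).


Modus tollens: from (P → Q) and ¬Q, infer ¬P.
Q = 'Q(y)' is denied; since P → Q, P must also fail.

Not (G(y)).


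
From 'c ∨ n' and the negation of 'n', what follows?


Disjunctive syllogism: from (P ∨ Q) and ¬P, infer Q.
One disjunct, 'n', is ruled out; the other must hold.

c


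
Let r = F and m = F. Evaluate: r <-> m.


Biconditional is true when both operands have the same truth value.
Substitute: r=F, m=F.
F <-> F evaluates to T.

T


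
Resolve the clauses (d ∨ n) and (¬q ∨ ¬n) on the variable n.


The clauses contain complementary literals n and ¬n.
Resolution eliminates this pair and disjoins the remaining literals (merging duplicates).

(d ∨ ¬q)


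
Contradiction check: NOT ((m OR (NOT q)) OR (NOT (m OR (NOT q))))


Truth table over {m, q}:
m | q | φ
---------
F | F | F
T | F | F
F | T | F
T | T | F
Every row is false.

Yes, it is a contradiction.


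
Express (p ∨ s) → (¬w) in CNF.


Step 1: Rewrite as ¬(p ∨ s) ∨ (¬w) = (¬p ∧ ¬s) ∨ (¬w).
Step 2: Distribute ∨ over ∧.

((¬p) ∨ (¬w)) ∧ ((¬s) ∨ (¬w))


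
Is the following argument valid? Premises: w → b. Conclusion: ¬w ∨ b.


This matches the form of material implication: the conclusion follows in every model of the premises.

Valid.


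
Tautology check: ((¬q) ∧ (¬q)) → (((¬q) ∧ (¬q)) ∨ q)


Build the truth table over {q}:
q | φ
-----
F | T
T | T
Every row evaluates to true.

Yes, it is a tautology.


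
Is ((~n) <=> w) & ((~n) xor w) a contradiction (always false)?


Truth table over {n, w}:
n | w | φ
---------
False | False | False
True | False | False
False | True | False
True | True | False
Every row is false.

Yes, it is a contradiction.


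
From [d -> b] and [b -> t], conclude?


Hypothetical syllogism: from (P → Q) and (Q → R), infer (P → R).
Chain the two implications through the shared middle term 'b'.

d -> t


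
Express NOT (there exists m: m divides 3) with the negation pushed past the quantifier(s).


¬(for all x: φ) = there exists x: ¬φ, and ¬(there exists x: φ) = for all x: ¬φ.
Apply to the existential statement.

for all m: NOT(m divides 3)


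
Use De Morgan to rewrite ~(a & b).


De Morgan: the negation of a conjunction is the disjunction of the negations.
Distribute ~ across &, flipping it to |, and negate each literal.

(~a) | (~b)


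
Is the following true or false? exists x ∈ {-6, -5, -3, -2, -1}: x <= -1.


Evaluate the predicate on each element: -6:True, -5:True, -3:True, -2:True, -1:True.
Witness x = -6 satisfies the predicate.

True


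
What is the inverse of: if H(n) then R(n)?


The inverse of (P → Q) is (¬P → ¬Q). It is equivalent to the converse, not to the original.
Here P = 'H(n)' and Q = 'R(n)'.

If not (H(n)), then not (R(n)).


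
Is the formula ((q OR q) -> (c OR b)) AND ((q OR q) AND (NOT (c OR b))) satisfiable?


Check all 8 assignments over {b, c, q}:
b | c | q | φ
-------------
F | F | F | F
T | F | F | F
F | T | F | F
T | T | F | F
F | F | T | F
T | F | T | F
F | T | T | F
T | T | T | F
No assignment makes the formula true.

Unsatisfiable.


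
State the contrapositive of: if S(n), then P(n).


The contrapositive of (P → Q) is (¬Q → ¬P); it is logically equivalent to the original.
Here P = 'S(n)' and Q = 'P(n)'.

If not (P(n)), then not (S(n)).


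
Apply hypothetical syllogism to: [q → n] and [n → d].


Hypothetical syllogism: from (P → Q) and (Q → R), infer (P → R).
Chain the two implications through the shared middle term 'n'.

q → d


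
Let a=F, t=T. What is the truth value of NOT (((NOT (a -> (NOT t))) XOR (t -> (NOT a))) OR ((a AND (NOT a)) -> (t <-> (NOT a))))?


Substitute a=F, t=T:
… (earlier sub-steps elided)
NOT a = T
t -> (NOT a) = T -> T = T
(NOT (a -> (NOT t))) XOR (t -> (NOT a)) = F XOR T = T
NOT a = T
a AND (NOT a) = F AND T = F
NOT a = T
t <-> (NOT a) = T <-> T = T
(a AND (NOT a)) -> (t <-> (NOT a)) = F -> T = T
((NOT (a -> (NOT t))) XOR (t -> (NOT a))) OR ((a AND (NOT a)) -> (t <-> (NOT a))) = T OR T = T
NOT (((NOT (a -> (NOT t))) XOR (t -> (NOT a))) OR ((a AND (NOT a)) -> (t <-> (NOT a)))) = F

F


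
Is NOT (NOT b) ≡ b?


Compare truth tables:
b | φ | ψ
---------
F | F | F
T | T | T
The columns φ and ψ agree on every row.

Yes, they are logically equivalent.


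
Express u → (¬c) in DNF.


Step 1: Rewrite u → (¬c) as ¬u ∨ (¬c).

(¬u) ∨ (¬c)


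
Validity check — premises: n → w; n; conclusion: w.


This matches the form of modus ponens: the conclusion follows in every model of the premises.

Valid.


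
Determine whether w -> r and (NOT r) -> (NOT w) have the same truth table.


Compare truth tables:
r | w | φ | ψ
-------------
F | F | T | T
T | F | T | T
F | T | F | F
T | T | T | T
The columns φ and ψ agree on every row.

Yes, they are logically equivalent.


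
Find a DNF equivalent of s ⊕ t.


Step 1: s ⊕ t is true exactly when they disagree: (s ∧ ¬t) ∨ (¬s ∧ t).

(s ∧ (¬t)) ∨ ((¬s) ∧ t)


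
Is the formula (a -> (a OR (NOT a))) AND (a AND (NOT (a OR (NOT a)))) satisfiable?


Check all 2 assignments over {a}:
a | φ
-----
F | F
T | F
No assignment makes the formula true.

Unsatisfiable.


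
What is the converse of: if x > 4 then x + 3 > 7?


The converse of (P → Q) is (Q → P). It is not in general equivalent to the original.
Here P = 'x > 4' and Q = 'x + 3 > 7'.

If x + 3 > 7, then x > 4.


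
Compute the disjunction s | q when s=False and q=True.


Disjunction is false only when both operands are false.
Substitute: s=False, q=True.
False | True evaluates to True.

True


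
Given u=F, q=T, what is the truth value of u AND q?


Conjunction is true only when both operands are true.
Substitute: u=F, q=T.
F AND T evaluates to F.

F


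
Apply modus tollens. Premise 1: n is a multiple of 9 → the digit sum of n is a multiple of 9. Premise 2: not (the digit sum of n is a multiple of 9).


Modus tollens: from (P → Q) and ¬Q, infer ¬P.
Q = 'the digit sum of n is a multiple of 9' is denied; since P → Q, P must also fail.

Not (n is a multiple of 9).


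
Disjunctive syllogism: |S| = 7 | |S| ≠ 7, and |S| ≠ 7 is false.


Disjunctive syllogism: from (P ∨ Q) and ¬P, infer Q.
One disjunct, '|S| ≠ 7', is ruled out; the other must hold.

|S| = 7


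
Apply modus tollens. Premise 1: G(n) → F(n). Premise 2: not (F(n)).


Modus tollens: from (P → Q) and ¬Q, infer ¬P.
Q = 'F(n)' is denied; since P → Q, P must also fail.

Not (G(n)).


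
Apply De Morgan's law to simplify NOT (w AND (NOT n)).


De Morgan: the negation of a conjunction is the disjunction of the negations.
Distribute NOT across AND, flipping it to OR, and negate each literal.

(NOT w) OR n


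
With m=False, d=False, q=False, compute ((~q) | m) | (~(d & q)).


Substitute m=False, d=False, q=False:
~q = True
(~q) | m = True | False = True
d & q = False & False = False
~(d & q) = True
((~q) | m) | (~(d & q)) = True | True = True

True


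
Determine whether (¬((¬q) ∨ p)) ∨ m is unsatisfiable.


Truth table over {m, p, q}:
m | p | q | φ
-------------
F | F | F | F
T | F | F | T
F | T | F | F
T | T | F | T
F | F | T | T
T | F | T | T
F | T | T | F
T | T | T | T
Satisfying assignment at row 2: m=T, p=F, q=F gives T.

No, it is not a contradiction.
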